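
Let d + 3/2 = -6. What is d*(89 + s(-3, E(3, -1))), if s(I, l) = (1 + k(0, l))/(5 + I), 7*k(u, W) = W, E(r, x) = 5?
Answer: -9435/14 ≈ -673.93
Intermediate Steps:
d = -15/2 (d = -3/2 - 6 = -15/2 ≈ -7.5000)
k(u, W) = W/7
s(I, l) = (1 + l/7)/(5 + I)
d*(89 + s(-3, E(3, -1))) = -15*(89 + (7 + 5)/(7*(5 - 3)))/2 = -15*(89 + (⅐)*12/2)/2 = -15*(89 + (⅐)*(½)*12)/2 = -15*(89 + 6/7)/2 = -15/2*629/7 = -9435/14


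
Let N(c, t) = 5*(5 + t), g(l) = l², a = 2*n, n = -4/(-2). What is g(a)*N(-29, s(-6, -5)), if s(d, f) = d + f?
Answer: -480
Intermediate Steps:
n = 2 (n = -4*(-½) = 2)
a = 4 (a = 2*2 = 4)
N(c, t) = 25 + 5*t
g(a)*N(-29, s(-6, -5)) = 4²*(25 + 5*(-6 - 5)) = 16*(25 + 5*(-11)) = 16*(25 - 55) = 16*(-30) = -480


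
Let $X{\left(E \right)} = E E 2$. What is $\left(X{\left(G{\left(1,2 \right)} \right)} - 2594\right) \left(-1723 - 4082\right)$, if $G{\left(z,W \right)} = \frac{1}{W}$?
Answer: $\frac{30110535}{2} \approx 1.5055 \cdot 10^{7}$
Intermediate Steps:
$X{\left(E \right)} = 2 E^{2}$ ($X{\left(E \right)} = E^{2} \cdot 2 = 2 E^{2}$)
$\left(X{\left(G{\left(1,2 \right)} \right)} - 2594\right) \left(-1723 - 4082\right) = \left(2 \left(\frac{1}{2}\right)^{2} - 2594\right) \left(-1723 - 4082\right) = \left(\frac{2}{4} - 2594\right) \left(-5805\right) = \left(2 \cdot \frac{1}{4} - 2594\right) \left(-5805\right) = \left(\frac{1}{2} - 2594\right) \left(-5805\right) = \left(- \frac{5187}{2}\right) \left(-5805\right) = \frac{30110535}{2}$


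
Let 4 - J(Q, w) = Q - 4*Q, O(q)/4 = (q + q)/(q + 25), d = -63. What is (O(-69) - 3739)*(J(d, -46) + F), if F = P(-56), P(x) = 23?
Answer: 6640542/11 ≈ 6.0369e+5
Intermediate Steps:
O(q) = 8*q/(25 + q) (O(q) = 4*((q + q)/(q + 25)) = 4*((2*q)/(25 + q)) = 4*(2*q/(25 + q)) = 8*q/(25 + q))
F = 23
J(Q, w) = 4 + 3*Q (J(Q, w) = 4 - (Q - 4*Q) = 4 - (-3)*Q = 4 + 3*Q)
(O(-69) - 3739)*(J(d, -46) + F) = (8*(-69)/(25 - 69) - 3739)*((4 + 3*(-63)) + 23) = (8*(-69)/(-44) - 3739)*((4 - 189) + 23) = (8*(-69)*(-1/44) - 3739)*(-185 + 23) = (138/11 - 3739)*(-162) = -40991/11*(-162) = 6640542/11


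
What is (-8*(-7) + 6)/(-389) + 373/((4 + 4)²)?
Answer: 141129/24896 ≈ 5.6687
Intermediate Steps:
(-8*(-7) + 6)/(-389) + 373/((4 + 4)²) = (56 + 6)*(-1/389) + 373/(8²) = 62*(-1/389) + 373/64 = -62/389 + 373*(1/64) = -62/389 + 373/64 = 141129/24896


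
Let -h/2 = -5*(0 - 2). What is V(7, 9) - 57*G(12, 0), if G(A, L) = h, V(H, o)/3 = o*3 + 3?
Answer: 1230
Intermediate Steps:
V(H, o) = 9 + 9*o (V(H, o) = 3*(o*3 + 3) = 3*(3*o + 3) = 3*(3 + 3*o) = 9 + 9*o)
h = -20 (h = -(-10)*(0 - 2) = -(-10)*(-2) = -2*10 = -20)
G(A, L) = -20
V(7, 9) - 57*G(12, 0) = (9 + 9*9) - 57*(-20) = (9 + 81) + 1140 = 90 + 1140 = 1230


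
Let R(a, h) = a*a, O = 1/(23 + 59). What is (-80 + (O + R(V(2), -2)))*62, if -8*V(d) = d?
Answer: -1625361/328 ≈ -4955.4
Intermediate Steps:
V(d) = -d/8
O = 1/82 ≈ 0.012195
R(a, h) = a**2
(-80 + (O + R(V(2), -2)))*62 = (-80 + (1/82 + (-1/8*2)**2))*62 = (-80 + (1/82 + (-1/4)**2))*62 = (-80 + (1/82 + 1/16))*62 = (-80 + 49/656)*62 = -52431/656*62 = -1625361/328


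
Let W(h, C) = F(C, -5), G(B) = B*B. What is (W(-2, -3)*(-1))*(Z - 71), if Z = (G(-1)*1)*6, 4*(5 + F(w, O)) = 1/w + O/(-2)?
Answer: -6955/24 ≈ -289.79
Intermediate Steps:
F(w, O) = -5 - O/8 + 1/(4*w) (F(w, O) = -5 + (1/w + O/(-2))/4 = -5 + (1/w + O*(-½))/4 = -5 + (1/w - O/2)/4 = -5 + (-O/8 + 1/(4*w)) = -5 - O/8 + 1/(4*w))
G(B) = B²
W(h, C) = (2 - 35*C)/(8*C) (W(h, C) = (2 - C*(40 - 5))/(8*C) = (2 - 1*C*35)/(8*C) = (2 - 35*C)/(8*C))
Z = 6 (Z = ((-1)²*1)*6 = (1*1)*6 = 1*6 = 6)
(W(-2, -3)*(-1))*(Z - 71) = (((⅛)*(2 - 35*(-3))/(-3))*(-1))*(6 - 71) = (((⅛)*(-⅓)*(2 + 105))*(-1))*(-65) = (((⅛)*(-⅓)*107)*(-1))*(-65) = -107/24*(-1)*(-65) = (107/24)*(-65) = -6955/24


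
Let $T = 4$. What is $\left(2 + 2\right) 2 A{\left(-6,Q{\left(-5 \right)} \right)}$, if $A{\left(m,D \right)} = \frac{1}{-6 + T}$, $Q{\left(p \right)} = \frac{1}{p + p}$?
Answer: $-4$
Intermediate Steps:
$Q{\left(p \right)} = \frac{1}{2 p}$
$A{\left(m,D \right)} = - \frac{1}{2}$ ($A{\left(m,D \right)} = \frac{1}{-6 + 4} = \frac{1}{-2} = - \frac{1}{2}$)
$\left(2 + 2\right) 2 A{\left(-6,Q{\left(-5 \right)} \right)} = \left(2 + 2\right) 2 \left(- \frac{1}{2}\right) = 4 \cdot 2 \left(- \frac{1}{2}\right) = 8 \left(- \frac{1}{2}\right) = -4$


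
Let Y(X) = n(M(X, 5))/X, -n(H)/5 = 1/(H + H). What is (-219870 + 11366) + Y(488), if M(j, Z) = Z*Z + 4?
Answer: -5901497221/28304 ≈ -2.0850e+5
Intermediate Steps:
M(j, Z) = 4 + Z² (M(j, Z) = Z² + 4 = 4 + Z²)
n(H) = -5/(2*H) (n(H) = -5/(H + H) = -5*1/(2*H) = -5/(2*H))
Y(X) = -5/(58*X) (Y(X) = (-5/(2*(4 + 5²)))/X = (-5/(2*(4 + 25)))/X = (-5/2/29)/X = (-5/2*1/29)/X = -5/(58*X))
(-219870 + 11366) + Y(488) = (-219870 + 11366) - 5/58/488 = -208504 - 5/58*1/488 = -208504 - 5/28304 = -5901497221/28304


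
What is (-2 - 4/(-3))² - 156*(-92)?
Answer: 129172/9 ≈ 14352.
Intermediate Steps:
(-2 - 4/(-3))² - 156*(-92) = (-2 - 4*(-⅓))² + 14352 = (-2 + 4/3)² + 14352 = (-⅔)² + 14352 = 4/9 + 14352 = 129172/9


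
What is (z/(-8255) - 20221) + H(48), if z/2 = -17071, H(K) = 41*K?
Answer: -150644373/8255 ≈ -18249.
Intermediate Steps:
z = -34142 (z = 2*(-17071) = -34142)
(z/(-8255) - 20221) + H(48) = (-34142/(-8255) - 20221) + 41*48 = (-34142*(-1/8255) - 20221) + 1968 = (34142/8255 - 20221) + 1968 = -166890213/8255 + 1968 = -150644373/8255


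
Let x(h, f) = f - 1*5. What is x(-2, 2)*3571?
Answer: -10713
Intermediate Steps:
x(h, f) = -5 + f (x(h, f) = f - 5 = -5 + f)
x(-2, 2)*3571 = (-5 + 2)*3571 = -3*3571 = -10713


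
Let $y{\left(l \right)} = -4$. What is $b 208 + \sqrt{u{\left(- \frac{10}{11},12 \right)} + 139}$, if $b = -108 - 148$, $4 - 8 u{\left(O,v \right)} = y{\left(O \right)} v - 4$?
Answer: $-53248 + \sqrt{146} \approx -53236.0$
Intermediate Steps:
$u{\left(O,v \right)} = 1 + \frac{v}{2}$ ($u{\left(O,v \right)} = \frac{1}{2} - \frac{- 4 v - 4}{8} = \frac{1}{2} - \frac{-4 - 4 v}{8} = \frac{1}{2} + \left(\frac{1}{2} + \frac{v}{2}\right) = 1 + \frac{v}{2}$)
$b = -256$
$b 208 + \sqrt{u{\left(- \frac{10}{11},12 \right)} + 139} = \left(-256\right) 208 + \sqrt{\left(1 + \frac{1}{2} \cdot 12\right) + 139} = -53248 + \sqrt{\left(1 + 6\right) + 139} = -53248 + \sqrt{7 + 139} = -53248 + \sqrt{146}$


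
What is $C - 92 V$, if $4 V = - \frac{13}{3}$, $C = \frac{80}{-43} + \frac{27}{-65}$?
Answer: $\frac{816622}{8385} \approx 97.391$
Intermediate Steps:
$C = - \frac{6361}{2795}$ ($C = 80 \left(- \frac{1}{43}\right) + 27 \left(- \frac{1}{65}\right) = - \frac{80}{43} - \frac{27}{65} = - \frac{6361}{2795} \approx -2.2758$)
$V = - \frac{13}{12}$ ($V = \frac{\left(-13\right) \frac{1}{3}}{4} = \frac{1}{4} \left(- \frac{13}{3}\right) = - \frac{13}{12} \approx -1.0833$)
$C - 92 V = - \frac{6361}{2795} - - \frac{299}{3} = - \frac{6361}{2795} + \frac{299}{3} = \frac{816622}{8385}$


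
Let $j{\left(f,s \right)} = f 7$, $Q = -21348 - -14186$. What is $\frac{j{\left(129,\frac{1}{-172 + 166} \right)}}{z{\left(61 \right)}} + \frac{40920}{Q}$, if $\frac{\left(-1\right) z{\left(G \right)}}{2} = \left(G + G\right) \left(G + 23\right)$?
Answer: $- \frac{20122943}{3495056} \approx -5.7575$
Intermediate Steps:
$Q = -7162$ ($Q = -21348 + 14186 = -7162$)
$z{\left(G \right)} = - 4 G \left(23 + G\right)$ ($z{\left(G \right)} = - 2 \left(G + G\right) \left(G + 23\right) = - 2 \cdot 2 G \left(23 + G\right) = - 4 G \left(23 + G\right)$)
$j{\left(f,s \right)} = 7 f$
$\frac{j{\left(129,\frac{1}{-172 + 166} \right)}}{z{\left(61 \right)}} + \frac{40920}{Q} = \frac{7 \cdot 129}{\left(-4\right) 61 \left(23 + 61\right)} + \frac{40920}{-7162} = \frac{903}{\left(-4\right) 61 \cdot 84} + 40920 \left(- \frac{1}{7162}\right) = \frac{903}{-20496} - \frac{20460}{3581} = 903 \left(- \frac{1}{20496}\right) - \frac{20460}{3581} = - \frac{43}{976} - \frac{20460}{3581} = - \frac{20122943}{3495056}$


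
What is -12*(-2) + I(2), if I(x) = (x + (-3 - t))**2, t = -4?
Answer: 33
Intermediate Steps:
I(x) = (1 + x)**2 (I(x) = (x + (-3 - 1*(-4)))**2 = (x + (-3 + 4))**2 = (x + 1)**2 = (1 + x)**2)
-12*(-2) + I(2) = -12*(-2) + (1 + 2)**2 = 24 + 3**2 = 24 + 9 = 33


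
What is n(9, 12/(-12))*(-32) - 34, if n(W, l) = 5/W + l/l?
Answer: -754/9 ≈ -83.778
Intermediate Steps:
n(W, l) = 1 + 5/W (n(W, l) = 5/W + 1 = 1 + 5/W)
n(9, 12/(-12))*(-32) - 34 = ((5 + 9)/9)*(-32) - 34 = ((⅑)*14)*(-32) - 34 = (14/9)*(-32) - 34 = -448/9 - 34 = -754/9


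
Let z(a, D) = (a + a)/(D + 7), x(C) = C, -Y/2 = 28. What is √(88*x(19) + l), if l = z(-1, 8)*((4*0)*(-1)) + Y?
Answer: 4*√101 ≈ 40.200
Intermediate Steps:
Y = -56 (Y = -2*28 = -56)
z(a, D) = 2*a/(7 + D) (z(a, D) = (2*a)/(7 + D) = 2*a/(7 + D))
l = -56 (l = (2*(-1)/(7 + 8))*((4*0)*(-1)) - 56 = (2*(-1)/15)*(0*(-1)) - 56 = (2*(-1)*(1/15))*0 - 56 = -2/15*0 - 56 = 0 - 56 = -56)
√(88*x(19) + l) = √(88*19 - 56) = √(1672 - 56) = √1616 = 4*√101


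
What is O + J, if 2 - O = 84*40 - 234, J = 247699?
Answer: 244575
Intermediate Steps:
O = -3124 (O = 2 - (84*40 - 234) = 2 - (3360 - 234) = 2 - 1*3126 = 2 - 3126 = -3124)
O + J = -3124 + 247699 = 244575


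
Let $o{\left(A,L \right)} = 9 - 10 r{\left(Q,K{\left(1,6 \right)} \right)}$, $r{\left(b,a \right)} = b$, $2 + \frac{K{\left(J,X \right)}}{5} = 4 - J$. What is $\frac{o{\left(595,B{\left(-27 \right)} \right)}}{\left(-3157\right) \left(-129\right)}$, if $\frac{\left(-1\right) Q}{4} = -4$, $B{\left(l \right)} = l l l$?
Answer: $- \frac{151}{407253} \approx -0.00037078$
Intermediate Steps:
$K{\left(J,X \right)} = 10 - 5 J$ ($K{\left(J,X \right)} = -10 + 5 \left(4 - J\right) = -10 - \left(-20 + 5 J\right) = 10 - 5 J$)
$B{\left(l \right)} = l^{3}$ ($B{\left(l \right)} = l^{2} l = l^{3}$)
$Q = 16$ ($Q = \left(-4\right) \left(-4\right) = 16$)
$o{\left(A,L \right)} = -151$ ($o{\left(A,L \right)} = 9 - 160 = -151$)
$\frac{o{\left(595,B{\left(-27 \right)} \right)}}{\left(-3157\right) \left(-129\right)} = - \frac{151}{\left(-3157\right) \left(-129\right)} = - \frac{151}{407253}$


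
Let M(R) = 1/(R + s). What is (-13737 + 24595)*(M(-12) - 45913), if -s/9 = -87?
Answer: -384361495076/771 ≈ -4.9852e+8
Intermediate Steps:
s = 783 (s = -9*(-87) = 783)
M(R) = 1/(783 + R) (M(R) = 1/(R + 783) = 1/(783 + R))
(-13737 + 24595)*(M(-12) - 45913) = (-13737 + 24595)*(1/(783 - 12) - 45913) = 10858*(1/771 - 45913) = 10858*(-35398922/771) = -384361495076/771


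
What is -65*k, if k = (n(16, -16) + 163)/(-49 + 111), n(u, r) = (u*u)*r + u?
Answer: 254605/62 ≈ 4106.5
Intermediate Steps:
n(u, r) = u + r*u² (n(u, r) = u²*r + u = r*u² + u = u + r*u²)
k = -3917/62 (k = (16*(1 - 16*16) + 163)/(-49 + 111) = (16*(1 - 256) + 163)/62 = (16*(-255) + 163)*(1/62) = (-4080 + 163)*(1/62) = -3917*1/62 = -3917/62 ≈ -63.177)
-65*k = -65*(-3917/62) = 254605/62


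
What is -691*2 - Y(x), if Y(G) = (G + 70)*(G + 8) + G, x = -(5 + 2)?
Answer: -1438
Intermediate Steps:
x = -7 (x = -1*7 = -7)
Y(G) = G + (8 + G)*(70 + G) (Y(G) = (70 + G)*(8 + G) + G = (8 + G)*(70 + G) + G = G + (8 + G)*(70 + G))
-691*2 - Y(x) = -691*2 - (560 + (-7)² + 79*(-7)) = -1382 - (560 + 49 - 553) = -1382 - 1*56 = -1382 - 56 = -1438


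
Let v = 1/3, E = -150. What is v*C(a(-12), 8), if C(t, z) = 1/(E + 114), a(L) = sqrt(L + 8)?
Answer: -1/108 ≈ -0.0092593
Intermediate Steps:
a(L) = sqrt(8 + L)
C(t, z) = -1/36 (C(t, z) = 1/(-150 + 114) = 1/(-36) = -1/36)
v = 1/3 (v = 1*(1/3) = 1/3 ≈ 0.33333)
v*C(a(-12), 8) = (1/3)*(-1/36) = -1/108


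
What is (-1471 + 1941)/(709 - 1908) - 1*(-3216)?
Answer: 3855514/1199 ≈ 3215.6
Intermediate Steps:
(-1471 + 1941)/(709 - 1908) - 1*(-3216) = 470/(-1199) + 3216 = 470*(-1/1199) + 3216 = -470/1199 + 3216 = 3855514/1199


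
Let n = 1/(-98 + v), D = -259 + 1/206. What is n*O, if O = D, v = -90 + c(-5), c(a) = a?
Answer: 53353/39758 ≈ 1.3419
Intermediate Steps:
v = -95 (v = -90 - 5 = -95)
D = -53353/206 (D = -259 + 1/206 = -53353/206 ≈ -259.00)
O = -53353/206 ≈ -259.00
n = -1/193 (n = 1/(-98 - 95) = 1/(-193) = -1/193 ≈ -0.0051813)
n*O = -1/193*(-53353/206) = 53353/39758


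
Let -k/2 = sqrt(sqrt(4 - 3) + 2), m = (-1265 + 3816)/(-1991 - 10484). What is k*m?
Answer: 5102*sqrt(3)/12475 ≈ 0.70837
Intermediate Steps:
m = -2551/12475 (m = 2551/(-12475) = 2551*(-1/12475) = -2551/12475 ≈ -0.20449)
k = -2*sqrt(3) (k = -2*sqrt(sqrt(4 - 3) + 2) = -2*sqrt(sqrt(1) + 2) = -2*sqrt(1 + 2) = -2*sqrt(3) ≈ -3.4641)
k*m = -2*sqrt(3)*(-2551/12475) = 5102*sqrt(3)/12475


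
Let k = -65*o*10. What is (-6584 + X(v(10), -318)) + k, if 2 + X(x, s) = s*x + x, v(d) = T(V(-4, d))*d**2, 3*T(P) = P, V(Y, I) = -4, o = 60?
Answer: -9958/3 ≈ -3319.3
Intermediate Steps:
T(P) = P/3
v(d) = -4*d**2/3 (v(d) = ((1/3)*(-4))*d**2 = -4*d**2/3)
X(x, s) = -2 + x + s*x (X(x, s) = -2 + (s*x + x) = -2 + (x + s*x) = -2 + x + s*x)
k = -39000 (k = -65*60*10 = -3900*10 = -39000)
(-6584 + X(v(10), -318)) + k = (-6584 + (-2 - 4/3*10**2 - (-424)*10**2)) - 39000 = (-6584 + (-2 - 4/3*100 - (-424)*100)) - 39000 = (-6584 + (-2 - 400/3 - 318*(-400/3))) - 39000 = (-6584 + (-2 - 400/3 + 42400)) - 39000 = (-6584 + 126794/3) - 39000 = 107042/3 - 39000 = -9958/3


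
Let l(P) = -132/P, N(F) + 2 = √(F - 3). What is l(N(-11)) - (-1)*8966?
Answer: 26942/3 + 22*I*√14/3 ≈ 8980.7 + 27.439*I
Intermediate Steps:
N(F) = -2 + √(-3 + F) (N(F) = -2 + √(F - 3) = -2 + √(-3 + F))
l(N(-11)) - (-1)*8966 = -132/(-2 + √(-3 - 11)) - (-1)*8966 = -132/(-2 + √(-14)) - 1*(-8966) = -132/(-2 + I*√14) + 8966 = 8966 - 132/(-2 + I*√14)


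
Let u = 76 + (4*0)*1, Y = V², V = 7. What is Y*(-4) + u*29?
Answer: 2008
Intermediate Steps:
Y = 49 (Y = 7² = 49)
u = 76 (u = 76 + 0*1 = 76 + 0 = 76)
Y*(-4) + u*29 = 49*(-4) + 76*29 = -196 + 2204 = 2008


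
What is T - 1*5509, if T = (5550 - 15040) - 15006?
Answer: -30005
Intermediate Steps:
T = -24496 (T = -9490 - 15006 = -24496)
T - 1*5509 = -24496 - 1*5509 = -24496 - 5509 = -30005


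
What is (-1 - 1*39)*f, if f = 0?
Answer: 0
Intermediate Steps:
(-1 - 1*39)*f = (-1 - 1*39)*0 = (-1 - 39)*0 = -40*0 = 0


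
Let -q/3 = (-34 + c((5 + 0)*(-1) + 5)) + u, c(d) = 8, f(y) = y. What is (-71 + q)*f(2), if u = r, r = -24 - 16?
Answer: 254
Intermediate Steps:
r = -40
u = -40
q = 198 (q = -3*((-34 + 8) - 40) = -3*(-26 - 40) = -3*(-66) = 198)
(-71 + q)*f(2) = (-71 + 198)*2 = 127*2 = 254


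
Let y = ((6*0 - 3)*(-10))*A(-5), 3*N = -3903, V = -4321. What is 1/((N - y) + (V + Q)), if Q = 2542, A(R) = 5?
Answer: -1/3230 ≈ -0.00030960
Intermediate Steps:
N = -1301 (N = (1/3)*(-3903) = -1301)
y = 150 (y = ((6*0 - 3)*(-10))*5 = ((0 - 3)*(-10))*5 = -3*(-10)*5 = 30*5 = 150)
1/((N - y) + (V + Q)) = 1/((-1301 - 1*150) + (-4321 + 2542)) = 1/((-1301 - 150) - 1779) = 1/(-1451 - 1779) = 1/(-3230) = -1/3230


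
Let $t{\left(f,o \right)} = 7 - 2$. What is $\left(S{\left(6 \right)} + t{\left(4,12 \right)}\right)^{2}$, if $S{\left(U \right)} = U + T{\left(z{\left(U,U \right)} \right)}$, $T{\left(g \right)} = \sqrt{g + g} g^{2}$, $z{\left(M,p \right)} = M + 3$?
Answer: $118219 + 5346 \sqrt{2} \approx 1.2578 \cdot 10^{5}$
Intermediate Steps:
$z{\left(M,p \right)} = 3 + M$
$t{\left(f,o \right)} = 5$
$T{\left(g \right)} = \sqrt{2} g^{\frac{5}{2}}$ ($T{\left(g \right)} = \sqrt{2 g} g^{2} = \sqrt{2} \sqrt{g} g^{2} = \sqrt{2} g^{\frac{5}{2}}$)
$S{\left(U \right)} = U + \sqrt{2} \left(3 + U\right)^{\frac{5}{2}}$
$\left(S{\left(6 \right)} + t{\left(4,12 \right)}\right)^{2} = \left(\left(6 + \sqrt{2} \left(3 + 6\right)^{\frac{5}{2}}\right) + 5\right)^{2} = \left(\left(6 + \sqrt{2} \cdot 9^{\frac{5}{2}}\right) + 5\right)^{2} = \left(\left(6 + \sqrt{2} \cdot 243\right) + 5\right)^{2} = \left(\left(6 + 243 \sqrt{2}\right) + 5\right)^{2} = \left(11 + 243 \sqrt{2}\right)^{2}$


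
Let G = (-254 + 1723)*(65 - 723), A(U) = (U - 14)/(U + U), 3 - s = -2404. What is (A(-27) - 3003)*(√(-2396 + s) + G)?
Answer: 78353241421/27 - 162121*√11/54 ≈ 2.9020e+9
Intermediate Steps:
s = 2407 (s = 3 - 1*(-2404) = 3 + 2404 = 2407)
A(U) = (-14 + U)/(2*U) (A(U) = (-14 + U)/((2*U)) = (-14 + U)*(1/(2*U)) = (-14 + U)/(2*U))
G = -966602 (G = 1469*(-658) = -966602)
(A(-27) - 3003)*(√(-2396 + s) + G) = ((½)*(-14 - 27)/(-27) - 3003)*(√(-2396 + 2407) - 966602) = ((½)*(-1/27)*(-41) - 3003)*(√11 - 966602) = (41/54 - 3003)*(-966602 + √11) = -162121*(-966602 + √11)/54 = 78353241421/27 - 162121*√11/54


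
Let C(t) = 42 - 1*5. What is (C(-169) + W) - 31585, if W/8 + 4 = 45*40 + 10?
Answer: -17100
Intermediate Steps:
C(t) = 37 (C(t) = 42 - 5 = 37)
W = 14448 (W = -32 + 8*(45*40 + 10) = -32 + 8*(1800 + 10) = -32 + 8*1810 = -32 + 14480 = 14448)
(C(-169) + W) - 31585 = (37 + 14448) - 31585 = 14485 - 31585 = -17100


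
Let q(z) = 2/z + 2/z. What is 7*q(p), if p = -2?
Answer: -14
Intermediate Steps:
q(z) = 4/z
7*q(p) = 7*(4/(-2)) = 7*(4*(-½)) = 7*(-2) = -14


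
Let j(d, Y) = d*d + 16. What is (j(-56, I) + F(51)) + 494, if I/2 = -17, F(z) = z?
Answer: 3697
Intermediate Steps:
I = -34 (I = 2*(-17) = -34)
j(d, Y) = 16 + d² (j(d, Y) = d² + 16 = 16 + d²)
(j(-56, I) + F(51)) + 494 = ((16 + (-56)²) + 51) + 494 = ((16 + 3136) + 51) + 494 = (3152 + 51) + 494 = 3203 + 494 = 3697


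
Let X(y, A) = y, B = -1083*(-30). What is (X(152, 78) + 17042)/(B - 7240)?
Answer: 8597/12625 ≈ 0.68095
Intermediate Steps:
B = 32490
(X(152, 78) + 17042)/(B - 7240) = (152 + 17042)/(32490 - 7240) = 17194/25250 = 17194*(1/25250) = 8597/12625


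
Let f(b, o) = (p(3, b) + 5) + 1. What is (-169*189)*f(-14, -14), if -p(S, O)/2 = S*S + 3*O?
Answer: -2299752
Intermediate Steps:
p(S, O) = -6*O - 2*S² (p(S, O) = -2*(S*S + 3*O) = -2*(S² + 3*O) = -6*O - 2*S²)
f(b, o) = -12 - 6*b (f(b, o) = ((-6*b - 2*3²) + 5) + 1 = ((-6*b - 2*9) + 5) + 1 = ((-6*b - 18) + 5) + 1 = ((-18 - 6*b) + 5) + 1 = (-13 - 6*b) + 1 = -12 - 6*b)
(-169*189)*f(-14, -14) = (-169*189)*(-12 - 6*(-14)) = -31941*(-12 + 84) = -31941*72 = -2299752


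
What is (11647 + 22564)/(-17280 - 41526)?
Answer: -34211/58806 ≈ -0.58176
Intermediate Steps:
(11647 + 22564)/(-17280 - 41526) = 34211/(-58806) = 34211*(-1/58806) = -34211/58806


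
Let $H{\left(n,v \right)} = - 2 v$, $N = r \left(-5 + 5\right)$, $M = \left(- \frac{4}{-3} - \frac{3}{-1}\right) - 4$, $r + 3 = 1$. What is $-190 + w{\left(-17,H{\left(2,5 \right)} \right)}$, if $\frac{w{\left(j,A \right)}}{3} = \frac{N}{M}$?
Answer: $-190$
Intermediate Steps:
$r = -2$ ($r = -3 + 1 = -2$)
$M = \frac{1}{3}$ ($M = \left(\left(-4\right) \left(- \frac{1}{3}\right) - -3\right) - 4 = \left(\frac{4}{3} + 3\right) - 4 = \frac{13}{3} - 4 = \frac{1}{3} \approx 0.33333$)
$N = 0$ ($N = - 2 \left(-5 + 5\right) = \left(-2\right) 0 = 0$)
$w{\left(j,A \right)} = 0$ ($w{\left(j,A \right)} = 3 \cdot 0 \frac{1}{\frac{1}{3}} = 3 \cdot 0 \cdot 3 = 3 \cdot 0 = 0$)
$-190 + w{\left(-17,H{\left(2,5 \right)} \right)} = -190 + 0 = -190$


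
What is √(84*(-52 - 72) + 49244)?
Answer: 2*√9707 ≈ 197.05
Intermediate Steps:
√(84*(-52 - 72) + 49244) = √(84*(-124) + 49244) = √(-10416 + 49244) = √38828 = 2*√9707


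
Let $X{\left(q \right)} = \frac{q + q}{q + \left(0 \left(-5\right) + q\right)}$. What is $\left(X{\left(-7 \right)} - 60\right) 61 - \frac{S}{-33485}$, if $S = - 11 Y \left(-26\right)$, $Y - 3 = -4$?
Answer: $- \frac{120512801}{33485} \approx -3599.0$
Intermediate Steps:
$Y = -1$ ($Y = 3 - 4 = -1$)
$X{\left(q \right)} = 1$ ($X{\left(q \right)} = \frac{2 q}{q + \left(0 + q\right)} = \frac{2 q}{q + q} = \frac{2 q}{2 q} = 2 q \frac{1}{2 q} = 1$)
$S = -286$ ($S = \left(-11\right) \left(-1\right) \left(-26\right) = 11 \left(-26\right) = -286$)
$\left(X{\left(-7 \right)} - 60\right) 61 - \frac{S}{-33485} = \left(1 - 60\right) 61 - - \frac{286}{-33485} = \left(-59\right) 61 - \left(-286\right) \left(- \frac{1}{33485}\right) = -3599 - \frac{286}{33485} = - \frac{120512801}{33485}$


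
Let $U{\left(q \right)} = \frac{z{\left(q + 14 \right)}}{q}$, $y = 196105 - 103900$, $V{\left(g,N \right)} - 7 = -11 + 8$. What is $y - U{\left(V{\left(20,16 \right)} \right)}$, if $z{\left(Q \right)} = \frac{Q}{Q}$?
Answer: $\frac{368819}{4} \approx 92205.0$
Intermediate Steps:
$V{\left(g,N \right)} = 4$ ($V{\left(g,N \right)} = 7 + \left(-11 + 8\right) = 7 - 3 = 4$)
$z{\left(Q \right)} = 1$
$y = 92205$ ($y = 196105 - 103900 = 92205$)
$U{\left(q \right)} = \frac{1}{q}$ ($U{\left(q \right)} = 1 \frac{1}{q} = \frac{1}{q}$)
$y - U{\left(V{\left(20,16 \right)} \right)} = 92205 - \frac{1}{4} = \frac{368819}{4}$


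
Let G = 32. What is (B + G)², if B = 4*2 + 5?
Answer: 2025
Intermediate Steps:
B = 13 (B = 8 + 5 = 13)
(B + G)² = (13 + 32)² = 45² = 2025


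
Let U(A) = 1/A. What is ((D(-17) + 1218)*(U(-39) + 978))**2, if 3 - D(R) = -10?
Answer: 2204450019368041/1521 ≈ 1.4493e+12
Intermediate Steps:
D(R) = 13 (D(R) = 3 - 1*(-10) = 3 + 10 = 13)
((D(-17) + 1218)*(U(-39) + 978))**2 = ((13 + 1218)*(1/(-39) + 978))**2 = (1231*(-1/39 + 978))**2 = (1231*(38141/39))**2 = (46951571/39)**2 = 2204450019368041/1521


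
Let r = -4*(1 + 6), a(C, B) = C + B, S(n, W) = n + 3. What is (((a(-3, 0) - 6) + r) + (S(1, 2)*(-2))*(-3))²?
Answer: 169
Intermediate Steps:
S(n, W) = 3 + n
a(C, B) = B + C
r = -28 (r = -4*7 = -28)
(((a(-3, 0) - 6) + r) + (S(1, 2)*(-2))*(-3))² = ((((0 - 3) - 6) - 28) + ((3 + 1)*(-2))*(-3))² = (((-3 - 6) - 28) + (4*(-2))*(-3))² = ((-9 - 28) - 8*(-3))² = (-37 + 24)² = (-13)² = 169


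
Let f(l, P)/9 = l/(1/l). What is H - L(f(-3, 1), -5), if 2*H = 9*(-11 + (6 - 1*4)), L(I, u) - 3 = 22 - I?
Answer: 31/2 ≈ 15.500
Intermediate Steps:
f(l, P) = 9*l**2 (f(l, P) = 9*(l/(1/l)) = 9*(l*l) = 9*l**2)
L(I, u) = 25 - I (L(I, u) = 3 + (22 - I) = 25 - I)
H = -81/2 (H = (9*(-11 + (6 - 1*4)))/2 = (9*(-11 + (6 - 4)))/2 = (9*(-11 + 2))/2 = (9*(-9))/2 = (1/2)*(-81) = -81/2 ≈ -40.500)
H - L(f(-3, 1), -5) = -81/2 - (25 - 9*(-3)**2) = -81/2 - (25 - 9*9) = -81/2 - (25 - 1*81) = -81/2 - (25 - 81) = -81/2 - 1*(-56) = -81/2 + 56 = 31/2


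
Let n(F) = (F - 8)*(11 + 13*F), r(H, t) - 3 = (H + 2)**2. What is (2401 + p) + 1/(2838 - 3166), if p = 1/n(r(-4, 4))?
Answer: 40163713/16728 ≈ 2401.0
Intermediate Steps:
r(H, t) = 3 + (2 + H)**2 (r(H, t) = 3 + (H + 2)**2 = 3 + (2 + H)**2)
n(F) = (-8 + F)*(11 + 13*F)
p = -1/102 (p = 1/(-88 - 93*(3 + (2 - 4)**2) + 13*(3 + (2 - 4)**2)**2) = 1/(-88 - 93*(3 + (-2)**2) + 13*(3 + (-2)**2)**2) = 1/(-88 - 93*(3 + 4) + 13*(3 + 4)**2) = 1/(-88 - 93*7 + 13*7**2) = 1/(-88 - 651 + 13*49) = 1/(-88 - 651 + 637) = 1/(-102) = -1/102 ≈ -0.0098039)
(2401 + p) + 1/(2838 - 3166) = (2401 - 1/102) + 1/(2838 - 3166) = 244901/102 + 1/(-328) = 244901/102 - 1/328 = 40163713/16728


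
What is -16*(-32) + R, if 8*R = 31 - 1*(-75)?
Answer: 2101/4 ≈ 525.25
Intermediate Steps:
R = 53/4 (R = (31 - 1*(-75))/8 = (31 + 75)/8 = (1/8)*106 = 53/4 ≈ 13.250)
-16*(-32) + R = -16*(-32) + 53/4 = 512 + 53/4 = 2101/4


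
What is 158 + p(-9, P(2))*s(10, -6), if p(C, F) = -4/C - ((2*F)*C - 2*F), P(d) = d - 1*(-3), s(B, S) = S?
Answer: -1334/3 ≈ -444.67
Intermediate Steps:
P(d) = 3 + d (P(d) = d + 3 = 3 + d)
p(C, F) = -4/C + 2*F - 2*C*F (p(C, F) = -4/C - (2*C*F - 2*F) = -4/C - (-2*F + 2*C*F) = -4/C + (2*F - 2*C*F) = -4/C + 2*F - 2*C*F)
158 + p(-9, P(2))*s(10, -6) = 158 + (-4/(-9) + 2*(3 + 2) - 2*(-9)*(3 + 2))*(-6) = 158 + (-4*(-⅑) + 2*5 - 2*(-9)*5)*(-6) = 158 + (4/9 + 10 + 90)*(-6) = 158 + (904/9)*(-6) = 158 - 1808/3 = -1334/3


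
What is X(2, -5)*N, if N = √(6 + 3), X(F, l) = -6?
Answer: -18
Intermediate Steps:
N = 3 (N = √9 = 3)
X(2, -5)*N = -6*3 = -18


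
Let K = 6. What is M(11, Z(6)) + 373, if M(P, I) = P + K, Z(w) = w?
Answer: 390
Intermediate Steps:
M(P, I) = 6 + P (M(P, I) = P + 6 = 6 + P)
M(11, Z(6)) + 373 = (6 + 11) + 373 = 17 + 373 = 390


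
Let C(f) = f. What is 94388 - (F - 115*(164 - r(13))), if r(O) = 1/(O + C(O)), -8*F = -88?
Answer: 2944047/26 ≈ 1.1323e+5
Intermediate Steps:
F = 11 (F = -⅛*(-88) = 11)
r(O) = 1/(2*O) (r(O) = 1/(O + O) = 1/(2*O))
94388 - (F - 115*(164 - r(13))) = 94388 - (11 - 115*(164 - 1/(2*13))) = 94388 - (11 - 115*(164 - 1*1/26)) = 94388 - (11 - 115*(164 - 1/26)) = 94388 - (11 - 115*4263/26) = 94388 - (11 - 490245/26) = 94388 - 1*(-489959/26) = 94388 + 489959/26 = 2944047/26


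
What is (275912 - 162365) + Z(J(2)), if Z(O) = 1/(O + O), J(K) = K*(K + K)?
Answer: 1816753/16 ≈ 1.1355e+5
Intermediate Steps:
J(K) = 2*K² (J(K) = K*(2*K) = 2*K²)
Z(O) = 1/(2*O)
(275912 - 162365) + Z(J(2)) = (275912 - 162365) + 1/(2*((2*2²))) = 113547 + 1/(2*((2*4))) = 113547 + (½)/8 = 113547 + (½)*(⅛) = 113547 + 1/16 = 1816753/16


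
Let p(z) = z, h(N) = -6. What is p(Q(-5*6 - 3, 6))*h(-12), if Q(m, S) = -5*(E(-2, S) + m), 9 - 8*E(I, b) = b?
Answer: -3915/4 ≈ -978.75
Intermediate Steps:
E(I, b) = 9/8 - b/8
Q(m, S) = -45/8 - 5*m + 5*S/8 (Q(m, S) = -5*((9/8 - S/8) + m) = -5*(9/8 + m - S/8) = -45/8 - 5*m + 5*S/8)
p(Q(-5*6 - 3, 6))*h(-12) = (-45/8 - 5*(-5*6 - 3) + (5/8)*6)*(-6) = (-45/8 - 5*(-30 - 3) + 15/4)*(-6) = (-45/8 - 5*(-33) + 15/4)*(-6) = (-45/8 + 165 + 15/4)*(-6) = (1305/8)*(-6) = -3915/4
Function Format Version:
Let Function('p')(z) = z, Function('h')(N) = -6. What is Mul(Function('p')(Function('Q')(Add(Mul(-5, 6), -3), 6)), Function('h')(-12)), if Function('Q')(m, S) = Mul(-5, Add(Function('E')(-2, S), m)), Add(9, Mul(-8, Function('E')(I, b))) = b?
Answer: Rational(-3915, 4) ≈ -978.75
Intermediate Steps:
Function('E')(I, b) = Add(Rational(9, 8), Mul(Rational(-1, 8), b))
Function('Q')(m, S) = Add(Rational(-45, 8), Mul(-5, m), Mul(Rational(5, 8), S)) (Function('Q')(m, S) = Mul(-5, Add(Add(Rational(9, 8), Mul(Rational(-1, 8), S)), m)) = Mul(-5, Add(Rational(9, 8), m, Mul(Rational(-1, 8), S))) = Add(Rational(-45, 8), Mul(-5, m), Mul(Rational(5, 8), S)))
Mul(Function('p')(Function('Q')(Add(Mul(-5, 6), -3), 6)), Function('h')(-12)) = Mul(Add(Rational(-45, 8), Mul(-5, Add(Mul(-5, 6), -3)), Mul(Rational(5, 8), 6)), -6) = Mul(Add(Rational(-45, 8), Mul(-5, Add(-30, -3)), Rational(15, 4)), -6) = Mul(Add(Rational(-45, 8), Mul(-5, -33), Rational(15, 4)), -6) = Mul(Add(Rational(-45, 8), 165, Rational(15, 4)), -6) = Mul(Rational(1305, 8), -6) = Rational(-3915, 4)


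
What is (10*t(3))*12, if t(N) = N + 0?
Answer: 360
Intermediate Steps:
t(N) = N
(10*t(3))*12 = (10*3)*12 = 30*12 = 360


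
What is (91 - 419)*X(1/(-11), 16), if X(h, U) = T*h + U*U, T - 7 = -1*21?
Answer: -928240/11 ≈ -84386.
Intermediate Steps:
T = -14 (T = 7 - 1*21 = 7 - 21 = -14)
X(h, U) = U² - 14*h (X(h, U) = -14*h + U*U = -14*h + U² = U² - 14*h)
(91 - 419)*X(1/(-11), 16) = (91 - 419)*(16² - 14/(-11)) = -328*(256 - 14*(-1/11)) = -328*(256 + 14/11) = -328*2830/11 = -928240/11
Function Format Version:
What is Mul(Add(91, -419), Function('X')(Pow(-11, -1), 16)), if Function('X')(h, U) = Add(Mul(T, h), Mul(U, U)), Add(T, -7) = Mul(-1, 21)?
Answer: Rational(-928240, 11) ≈ -84386.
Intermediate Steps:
T = -14 (T = Add(7, Mul(-1, 21)) = Add(7, -21) = -14)
Function('X')(h, U) = Add(Pow(U, 2), Mul(-14, h)) (Function('X')(h, U) = Add(Mul(-14, h), Mul(U, U)) = Add(Mul(-14, h), Pow(U, 2)) = Add(Pow(U, 2), Mul(-14, h)))
Mul(Add(91, -419), Function('X')(Pow(-11, -1), 16)) = Mul(Add(91, -419), Add(Pow(16, 2), Mul(-14, Pow(-11, -1)))) = Mul(-328, Add(256, Mul(-14, Rational(-1, 11)))) = Mul(-328, Add(256, Rational(14, 11))) = Mul(-328, Rational(2830, 11)) = Rational(-928240, 11)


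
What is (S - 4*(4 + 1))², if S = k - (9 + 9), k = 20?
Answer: 324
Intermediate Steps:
S = 2 (S = 20 - (9 + 9) = 20 - 1*18 = 20 - 18 = 2)
(S - 4*(4 + 1))² = (2 - 4*(4 + 1))² = (2 - 4*5)² = (2 - 20)² = (-18)² = 324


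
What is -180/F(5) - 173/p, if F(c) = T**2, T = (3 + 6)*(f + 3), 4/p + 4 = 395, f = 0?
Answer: -5479163/324 ≈ -16911.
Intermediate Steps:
p = 4/391 (p = 4/(-4 + 395) = 4/391 ≈ 0.010230)
T = 27 (T = (3 + 6)*(0 + 3) = 9*3 = 27)
F(c) = 729 (F(c) = 27**2 = 729)
-180/F(5) - 173/p = -180/729 - 173/4/391 = -180*1/729 - 173*391/4 = -20/81 - 67643/4 = -5479163/324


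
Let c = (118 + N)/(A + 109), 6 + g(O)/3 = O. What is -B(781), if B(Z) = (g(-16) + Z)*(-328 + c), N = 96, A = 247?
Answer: 41668055/178 ≈ 2.3409e+5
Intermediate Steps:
g(O) = -18 + 3*O
c = 107/178 (c = (118 + 96)/(247 + 109) = 214/356 = 214*(1/356) = 107/178 ≈ 0.60112)
B(Z) = 1923141/89 - 58277*Z/178 (B(Z) = ((-18 + 3*(-16)) + Z)*(-328 + 107/178) = ((-18 - 48) + Z)*(-58277/178) = (-66 + Z)*(-58277/178) = 1923141/89 - 58277*Z/178)
-B(781) = -(1923141/89 - 58277/178*781) = -(1923141/89 - 45514337/178) = -1*(-41668055/178) = 41668055/178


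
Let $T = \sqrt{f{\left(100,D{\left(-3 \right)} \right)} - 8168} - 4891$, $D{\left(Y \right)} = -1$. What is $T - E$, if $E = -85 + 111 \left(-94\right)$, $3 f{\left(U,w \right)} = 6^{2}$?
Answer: $5628 + 2 i \sqrt{2039} \approx 5628.0 + 90.311 i$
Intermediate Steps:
$f{\left(U,w \right)} = 12$ ($f{\left(U,w \right)} = \frac{6^{2}}{3} = \frac{1}{3} \cdot 36 = 12$)
$T = -4891 + 2 i \sqrt{2039}$ ($T = \sqrt{12 - 8168} - 4891 = \sqrt{-8156} - 4891 = 2 i \sqrt{2039} - 4891 = -4891 + 2 i \sqrt{2039} \approx -4891.0 + 90.311 i$)
$E = -10519$ ($E = -85 - 10434 = -10519$)
$T - E = \left(-4891 + 2 i \sqrt{2039}\right) - -10519 = \left(-4891 + 2 i \sqrt{2039}\right) + 10519 = 5628 + 2 i \sqrt{2039}$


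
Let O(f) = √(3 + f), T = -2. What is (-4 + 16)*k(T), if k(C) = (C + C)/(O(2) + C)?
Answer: -96 - 48*√5 ≈ -203.33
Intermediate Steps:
k(C) = 2*C/(C + √5) (k(C) = (C + C)/(√(3 + 2) + C) = (2*C)/(√5 + C) = (2*C)/(C + √5) = 2*C/(C + √5))
(-4 + 16)*k(T) = (-4 + 16)*(2*(-2)/(-2 + √5)) = 12*(-4/(-2 + √5)) = -48/(-2 + √5)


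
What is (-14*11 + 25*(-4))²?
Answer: 64516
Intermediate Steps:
(-14*11 + 25*(-4))² = (-154 - 100)² = (-254)² = 64516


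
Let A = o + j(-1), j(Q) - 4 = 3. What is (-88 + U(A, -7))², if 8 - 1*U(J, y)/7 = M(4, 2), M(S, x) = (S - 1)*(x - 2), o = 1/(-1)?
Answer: 1024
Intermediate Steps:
j(Q) = 7 (j(Q) = 4 + 3 = 7)
o = -1
A = 6 (A = -1 + 7 = 6)
M(S, x) = (-1 + S)*(-2 + x)
U(J, y) = 56 (U(J, y) = 56 - 7*(2 - 1*2 - 2*4 + 4*2) = 56 - 7*(2 - 2 - 8 + 8) = 56 - 7*0 = 56 + 0 = 56)
(-88 + U(A, -7))² = (-88 + 56)² = (-32)² = 1024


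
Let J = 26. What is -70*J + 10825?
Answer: 9005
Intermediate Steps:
-70*J + 10825 = -70*26 + 10825 = -1820 + 10825 = 9005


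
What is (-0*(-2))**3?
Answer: 0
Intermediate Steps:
(-0*(-2))**3 = (-3*0)**3 = 0**3 = 0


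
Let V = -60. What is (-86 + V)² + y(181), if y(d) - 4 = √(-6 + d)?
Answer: 21320 + 5*√7 ≈ 21333.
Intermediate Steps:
y(d) = 4 + √(-6 + d)
(-86 + V)² + y(181) = (-86 - 60)² + (4 + √(-6 + 181)) = (-146)² + (4 + √175) = 21316 + (4 + 5*√7) = 21320 + 5*√7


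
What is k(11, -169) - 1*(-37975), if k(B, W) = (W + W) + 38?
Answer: 37675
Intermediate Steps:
k(B, W) = 38 + 2*W (k(B, W) = 2*W + 38 = 38 + 2*W)
k(11, -169) - 1*(-37975) = (38 + 2*(-169)) - 1*(-37975) = (38 - 338) + 37975 = -300 + 37975 = 37675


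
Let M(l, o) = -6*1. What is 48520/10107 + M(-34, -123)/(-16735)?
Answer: 812042842/169140645 ≈ 4.8010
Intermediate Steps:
M(l, o) = -6
48520/10107 + M(-34, -123)/(-16735) = 48520/10107 - 6/(-16735) = 48520*(1/10107) - 6*(-1/16735) = 48520/10107 + 6/16735 = 812042842/169140645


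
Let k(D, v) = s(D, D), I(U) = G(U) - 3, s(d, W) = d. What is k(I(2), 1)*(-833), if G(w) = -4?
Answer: 5831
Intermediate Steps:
I(U) = -7 (I(U) = -4 - 3 = -7)
k(D, v) = D
k(I(2), 1)*(-833) = -7*(-833) = 5831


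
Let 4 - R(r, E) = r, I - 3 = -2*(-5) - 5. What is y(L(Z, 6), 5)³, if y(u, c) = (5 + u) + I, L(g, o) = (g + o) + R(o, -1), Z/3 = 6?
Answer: 42875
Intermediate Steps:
Z = 18 (Z = 3*6 = 18)
I = 8 (I = 3 + (-2*(-5) - 5) = 3 + (10 - 5) = 3 + 5 = 8)
R(r, E) = 4 - r
L(g, o) = 4 + g (L(g, o) = (g + o) + (4 - o) = 4 + g)
y(u, c) = 13 + u (y(u, c) = (5 + u) + 8 = 13 + u)
y(L(Z, 6), 5)³ = (13 + (4 + 18))³ = (13 + 22)³ = 35³ = 42875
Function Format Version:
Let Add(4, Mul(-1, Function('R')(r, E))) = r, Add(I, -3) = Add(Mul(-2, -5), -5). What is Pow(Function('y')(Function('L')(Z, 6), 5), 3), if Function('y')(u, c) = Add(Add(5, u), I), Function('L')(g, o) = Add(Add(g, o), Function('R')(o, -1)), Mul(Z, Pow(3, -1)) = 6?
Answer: 42875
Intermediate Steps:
Z = 18 (Z = Mul(3, 6) = 18)
I = 8 (I = Add(3, Add(Mul(-2, -5), -5)) = Add(3, Add(10, -5)) = Add(3, 5) = 8)
Function('R')(r, E) = Add(4, Mul(-1, r))
Function('L')(g, o) = Add(4, g) (Function('L')(g, o) = Add(Add(g, o), Add(4, Mul(-1, o))) = Add(4, g))
Function('y')(u, c) = Add(13, u) (Function('y')(u, c) = Add(Add(5, u), 8) = Add(13, u))
Pow(Function('y')(Function('L')(Z, 6), 5), 3) = Pow(Add(13, Add(4, 18)), 3) = Pow(Add(13, 22), 3) = Pow(35, 3) = 42875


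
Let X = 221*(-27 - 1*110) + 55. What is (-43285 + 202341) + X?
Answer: 128834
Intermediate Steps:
X = -30222 (X = 221*(-27 - 110) + 55 = 221*(-137) + 55 = -30277 + 55 = -30222)
(-43285 + 202341) + X = (-43285 + 202341) - 30222 = 159056 - 30222 = 128834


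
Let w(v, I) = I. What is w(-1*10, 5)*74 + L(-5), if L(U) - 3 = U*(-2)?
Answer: 383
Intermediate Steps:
L(U) = 3 - 2*U (L(U) = 3 + U*(-2) = 3 - 2*U)
w(-1*10, 5)*74 + L(-5) = 5*74 + (3 - 2*(-5)) = 370 + (3 + 10) = 370 + 13 = 383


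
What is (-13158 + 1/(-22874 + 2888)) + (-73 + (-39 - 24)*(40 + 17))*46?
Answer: -3631496173/19986 ≈ -1.8170e+5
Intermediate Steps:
(-13158 + 1/(-22874 + 2888)) + (-73 + (-39 - 24)*(40 + 17))*46 = (-13158 + 1/(-19986)) + (-73 - 63*57)*46 = (-13158 - 1/19986) + (-73 - 3591)*46 = -262975789/19986 - 3664*46 = -262975789/19986 - 168544 = -3631496173/19986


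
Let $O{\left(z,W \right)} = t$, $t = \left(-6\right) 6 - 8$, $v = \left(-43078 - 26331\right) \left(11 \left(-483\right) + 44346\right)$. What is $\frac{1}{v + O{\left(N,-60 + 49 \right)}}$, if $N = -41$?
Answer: $- \frac{1}{2709241541} \approx -3.6911 \cdot 10^{-10}$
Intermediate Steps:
$v = -2709241497$ ($v = - 69409 \left(-5313 + 44346\right) = \left(-69409\right) 39033 = -2709241497$)
$t = -44$ ($t = -36 - 8 = -44$)
$O{\left(z,W \right)} = -44$
$\frac{1}{v + O{\left(N,-60 + 49 \right)}} = \frac{1}{-2709241497 - 44} = \frac{1}{-2709241541} = - \frac{1}{2709241541}$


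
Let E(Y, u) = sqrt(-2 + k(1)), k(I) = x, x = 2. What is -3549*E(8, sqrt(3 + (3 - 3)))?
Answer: 0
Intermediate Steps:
k(I) = 2
E(Y, u) = 0 (E(Y, u) = sqrt(-2 + 2) = sqrt(0) = 0)
-3549*E(8, sqrt(3 + (3 - 3))) = -3549*0 = 0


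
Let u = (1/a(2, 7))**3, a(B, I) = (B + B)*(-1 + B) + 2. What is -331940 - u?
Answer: -71699041/216 ≈ -3.3194e+5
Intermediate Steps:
a(B, I) = 2 + 2*B*(-1 + B) (a(B, I) = (2*B)*(-1 + B) + 2 = 2*B*(-1 + B) + 2 = 2 + 2*B*(-1 + B))
u = 1/216 (u = (1/(2 - 2*2 + 2*2**2))**3 = (1/(2 - 4 + 2*4))**3 = (1/(2 - 4 + 8))**3 = (1/6)**3 = 1/216 ≈ 0.0046296)
-331940 - u = -331940 - 1*1/216 = -331940 - 1/216 = -71699041/216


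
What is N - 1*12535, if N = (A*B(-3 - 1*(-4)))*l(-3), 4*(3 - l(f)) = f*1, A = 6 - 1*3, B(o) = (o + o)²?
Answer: -12490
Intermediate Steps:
B(o) = 4*o² (B(o) = (2*o)² = 4*o²)
A = 3 (A = 6 - 3 = 3)
l(f) = 3 - f/4
N = 45 (N = (3*(4*(-3 - 1*(-4))²))*(3 - ¼*(-3)) = (3*(4*(-3 + 4)²))*(3 + ¾) = (3*(4*1²))*(15/4) = (3*(4*1))*(15/4) = (3*4)*(15/4) = 12*(15/4) = 45)
N - 1*12535 = 45 - 1*12535 = 45 - 12535 = -12490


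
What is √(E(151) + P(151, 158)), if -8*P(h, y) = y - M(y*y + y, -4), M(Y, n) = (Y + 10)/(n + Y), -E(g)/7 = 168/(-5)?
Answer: √3400232828070/125590 ≈ 14.682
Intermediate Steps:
E(g) = 1176/5 (E(g) = -1176/(-5) = -1176*(-1)/5 = -7*(-168/5) = 1176/5)
M(Y, n) = (10 + Y)/(Y + n)
P(h, y) = -y/8 + (10 + y + y²)/(8*(-4 + y + y²)) (P(h, y) = -(y - (10 + (y*y + y))/((y*y + y) - 4))/8 = -(y - (10 + (y² + y))/((y² + y) - 4))/8 = -(y - (10 + (y + y²))/((y + y²) - 4))/8 = -(y - (10 + y + y²)/(-4 + y + y²))/8 = -y/8 + (10 + y + y²)/(8*(-4 + y + y²)))
√(E(151) + P(151, 158)) = √(1176/5 + (10 - 1*158³ + 5*158)/(8*(-4 + 158 + 158²))) = √(1176/5 + (10 - 1*3944312 + 790)/(8*(-4 + 158 + 24964))) = √(1176/5 + (⅛)*(10 - 3944312 + 790)/25118) = √(1176/5 + (⅛)*(1/25118)*(-3943512)) = √(1176/5 - 492939/25118) = √(27074073/125590) = √3400232828070/125590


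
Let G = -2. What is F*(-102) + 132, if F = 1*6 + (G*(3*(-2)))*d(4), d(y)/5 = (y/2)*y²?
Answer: -196320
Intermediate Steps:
d(y) = 5*y³/2 (d(y) = 5*((y/2)*y²) = 5*(y³/2) = 5*y³/2)
F = 1926 (F = 1*6 + (-6*(-2))*((5/2)*4³) = 6 + (-2*(-6))*((5/2)*64) = 6 + 12*160 = 6 + 1920 = 1926)
F*(-102) + 132 = 1926*(-102) + 132 = -196452 + 132 = -196320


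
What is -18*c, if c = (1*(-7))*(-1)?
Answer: -126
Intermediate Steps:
c = 7 (c = -7*(-1) = 7)
-18*c = -18*7 = -126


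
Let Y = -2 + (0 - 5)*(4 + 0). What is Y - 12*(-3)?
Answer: 14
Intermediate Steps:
Y = -22 (Y = -2 - 5*4 = -2 - 20 = -22)
Y - 12*(-3) = -22 - 12*(-3) = -22 + 36 = 14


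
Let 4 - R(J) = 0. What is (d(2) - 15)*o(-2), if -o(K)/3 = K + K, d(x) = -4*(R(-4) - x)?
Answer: -276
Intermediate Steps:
R(J) = 4 (R(J) = 4 - 1*0 = 4 + 0 = 4)
d(x) = -16 + 4*x (d(x) = -4*(4 - x) = -16 + 4*x)
o(K) = -6*K (o(K) = -3*(K + K) = -6*K)
(d(2) - 15)*o(-2) = ((-16 + 4*2) - 15)*(-6*(-2)) = ((-16 + 8) - 15)*12 = (-8 - 15)*12 = -23*12 = -276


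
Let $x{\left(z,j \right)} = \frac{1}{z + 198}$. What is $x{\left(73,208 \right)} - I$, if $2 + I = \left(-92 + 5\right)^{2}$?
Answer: $- \frac{2050656}{271} \approx -7567.0$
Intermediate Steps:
$x{\left(z,j \right)} = \frac{1}{198 + z}$
$I = 7567$ ($I = -2 + \left(-92 + 5\right)^{2} = -2 + \left(-87\right)^{2} = -2 + 7569 = 7567$)
$x{\left(73,208 \right)} - I = \frac{1}{198 + 73} - 7567 = \frac{1}{271} - 7567 = - \frac{2050656}{271}$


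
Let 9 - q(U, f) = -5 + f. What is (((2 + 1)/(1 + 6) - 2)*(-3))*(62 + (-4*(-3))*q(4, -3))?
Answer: 1254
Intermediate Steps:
q(U, f) = 14 - f (q(U, f) = 9 - (-5 + f) = 9 + (5 - f) = 14 - f)
(((2 + 1)/(1 + 6) - 2)*(-3))*(62 + (-4*(-3))*q(4, -3)) = (((2 + 1)/(1 + 6) - 2)*(-3))*(62 + (-4*(-3))*(14 - 1*(-3))) = ((3/7 - 2)*(-3))*(62 + 12*(14 + 3)) = ((3*(1/7) - 2)*(-3))*(62 + 12*17) = ((3/7 - 2)*(-3))*(62 + 204) = -11/7*(-3)*266 = (33/7)*266 = 1254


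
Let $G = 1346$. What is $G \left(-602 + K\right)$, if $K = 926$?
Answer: $436104$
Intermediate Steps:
$G \left(-602 + K\right) = 1346 \left(-602 + 926\right) = 1346 \cdot 324 = 436104$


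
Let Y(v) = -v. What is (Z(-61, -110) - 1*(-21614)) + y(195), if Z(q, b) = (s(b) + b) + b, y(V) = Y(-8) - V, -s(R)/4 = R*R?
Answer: -27193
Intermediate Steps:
s(R) = -4*R² (s(R) = -4*R*R = -4*R²)
y(V) = 8 - V (y(V) = -1*(-8) - V = 8 - V)
Z(q, b) = -4*b² + 2*b (Z(q, b) = (-4*b² + b) + b = (b - 4*b²) + b = -4*b² + 2*b)
(Z(-61, -110) - 1*(-21614)) + y(195) = (2*(-110)*(1 - 2*(-110)) - 1*(-21614)) + (8 - 1*195) = (2*(-110)*(1 + 220) + 21614) + (8 - 195) = (2*(-110)*221 + 21614) - 187 = (-48620 + 21614) - 187 = -27006 - 187 = -27193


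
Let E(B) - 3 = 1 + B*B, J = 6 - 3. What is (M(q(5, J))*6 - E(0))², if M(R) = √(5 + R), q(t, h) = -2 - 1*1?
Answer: 88 - 48*√2 ≈ 20.118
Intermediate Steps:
J = 3
q(t, h) = -3 (q(t, h) = -2 - 1 = -3)
E(B) = 4 + B² (E(B) = 3 + (1 + B*B) = 3 + (1 + B²) = 4 + B²)
(M(q(5, J))*6 - E(0))² = (√(5 - 3)*6 - (4 + 0²))² = (√2*6 - (4 + 0))² = (6*√2 - 1*4)² = (6*√2 - 4)² = (-4 + 6*√2)²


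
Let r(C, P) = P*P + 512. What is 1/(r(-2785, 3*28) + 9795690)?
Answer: 1/9803258 ≈ 1.0201e-7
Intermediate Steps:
r(C, P) = 512 + P² (r(C, P) = P² + 512 = 512 + P²)
1/(r(-2785, 3*28) + 9795690) = 1/((512 + (3*28)²) + 9795690) = 1/((512 + 84²) + 9795690) = 1/((512 + 7056) + 9795690) = 1/(7568 + 9795690) = 1/9803258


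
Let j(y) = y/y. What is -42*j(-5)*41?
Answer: -1722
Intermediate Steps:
j(y) = 1
-42*j(-5)*41 = -42*1*41 = -42*41 = -1722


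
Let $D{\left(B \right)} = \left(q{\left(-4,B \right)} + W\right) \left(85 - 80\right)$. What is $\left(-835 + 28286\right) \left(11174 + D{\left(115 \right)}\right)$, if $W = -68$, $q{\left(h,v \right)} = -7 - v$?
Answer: $280659024$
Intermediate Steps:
$D{\left(B \right)} = -375 - 5 B$ ($D{\left(B \right)} = \left(\left(-7 - B\right) - 68\right) \left(85 - 80\right) = \left(-75 - B\right) 5 = -375 - 5 B$)
$\left(-835 + 28286\right) \left(11174 + D{\left(115 \right)}\right) = \left(-835 + 28286\right) \left(11174 - 950\right) = 27451 \left(11174 - 950\right) = 27451 \cdot 10224 = 280659024$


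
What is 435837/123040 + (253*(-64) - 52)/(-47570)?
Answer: 454628557/117060256 ≈ 3.8837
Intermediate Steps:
435837/123040 + (253*(-64) - 52)/(-47570) = 435837*(1/123040) + (-16192 - 52)*(-1/47570) = 435837/123040 - 16244*(-1/47570) = 435837/123040 + 8122/23785 = 454628557/117060256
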